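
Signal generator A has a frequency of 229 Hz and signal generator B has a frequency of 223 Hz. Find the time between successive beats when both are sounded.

0.167 s

f_beat = |229 − 223| = 6 Hz.
Beat period T = 1 / f_beat = 1 / 6 s.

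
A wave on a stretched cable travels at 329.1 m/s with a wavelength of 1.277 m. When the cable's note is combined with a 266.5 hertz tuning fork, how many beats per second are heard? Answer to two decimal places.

8.79 Hz

Source frequency f = v/λ = 329.1/1.277 = 257.7134 Hz.
f_beat = |257.7134 − 266.5| = 8.79 Hz.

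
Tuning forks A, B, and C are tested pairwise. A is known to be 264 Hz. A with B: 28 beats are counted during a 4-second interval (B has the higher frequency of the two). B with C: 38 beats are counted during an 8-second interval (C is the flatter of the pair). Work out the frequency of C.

266.25 Hz

A–B: Beat frequency = 28/4 = 7 Hz.
B is above A, so f_B = 264 + 7 = 271 Hz.
B–C: Beat frequency = 38/8 = 4.75 Hz.
C is below B, so f_C = 271 − 4.75 = 266.25 Hz.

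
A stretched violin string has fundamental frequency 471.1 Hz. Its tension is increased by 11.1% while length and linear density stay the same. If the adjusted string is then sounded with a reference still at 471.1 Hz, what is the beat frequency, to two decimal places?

25.46 Hz

For a string, f ∝ √T, so the new frequency is 471.1·√1.111 = 496.5582 Hz.
f_beat = |496.5582 − 471.1| = 25.46 Hz.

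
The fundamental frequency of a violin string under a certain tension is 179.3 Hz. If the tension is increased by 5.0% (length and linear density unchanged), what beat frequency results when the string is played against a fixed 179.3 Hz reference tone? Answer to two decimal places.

4.43 Hz

For a string, f ∝ √T, so the new frequency is 179.3·√1.050 = 183.7278 Hz.
f_beat = |183.7278 − 179.3| = 4.43 Hz.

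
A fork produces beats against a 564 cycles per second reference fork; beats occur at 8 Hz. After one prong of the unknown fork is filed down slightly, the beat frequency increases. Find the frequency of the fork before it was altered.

|f − 564| = 8, so the fork was at either 556 Hz or 572 Hz.
Filing a prong removes mass and raises the fork's frequency; the adjustment raises the fork's frequency.
The beat rate rose, so the adjustment moved the fork further from 564 Hz — it was already above the reference.

572 Hz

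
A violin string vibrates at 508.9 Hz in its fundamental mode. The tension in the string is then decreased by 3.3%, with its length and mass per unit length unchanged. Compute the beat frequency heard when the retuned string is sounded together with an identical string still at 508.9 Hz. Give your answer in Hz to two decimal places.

For a string, f ∝ √T, so the new frequency is 508.9·√0.967 = 500.4327 Hz.
f_beat = |500.4327 − 508.9| = 8.47 Hz.

8.47 Hz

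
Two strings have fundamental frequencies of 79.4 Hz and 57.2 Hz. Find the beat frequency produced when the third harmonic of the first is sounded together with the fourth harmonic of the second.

Third harmonic of the first: 3·79.4 = 238.2 Hz.
Fourth harmonic of the second: 4·57.2 = 228.8 Hz.
f_beat = |238.2 − 228.8| = 9.4 Hz.

9.4 Hz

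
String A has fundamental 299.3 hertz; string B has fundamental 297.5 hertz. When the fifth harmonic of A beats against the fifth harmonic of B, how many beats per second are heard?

Fifth harmonic of the first: 5·299.3 = 1496.5 Hz.
Fifth harmonic of the second: 5·297.5 = 1487.5 Hz.
f_beat = |1496.5 − 1487.5| = 9.0 Hz.

9.0 Hz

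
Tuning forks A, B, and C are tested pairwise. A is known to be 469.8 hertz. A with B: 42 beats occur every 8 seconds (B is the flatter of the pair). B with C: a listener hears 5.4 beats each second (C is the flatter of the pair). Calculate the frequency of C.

A–B: Beat frequency = 42/8 = 5.25 Hz.
B is below A, so f_B = 469.8 − 5.25 = 464.55 Hz.
C is below B, so f_C = 464.55 − 5.4 = 459.15 Hz.

459.15 Hz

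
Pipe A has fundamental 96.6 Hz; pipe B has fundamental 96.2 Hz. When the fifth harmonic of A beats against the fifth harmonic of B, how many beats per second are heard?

Fifth harmonic of the first: 5·96.6 = 483.0 Hz.
Fifth harmonic of the second: 5·96.2 = 481.0 Hz.
f_beat = |483.0 − 481.0| = 2.0 Hz.

2.0 Hz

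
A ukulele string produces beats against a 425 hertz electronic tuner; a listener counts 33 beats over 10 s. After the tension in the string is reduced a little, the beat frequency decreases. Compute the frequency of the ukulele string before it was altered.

428.3 Hz

Beat frequency = 33/10 = 3.3 Hz.
|f − 425| = 3.3, so the ukulele string was at either 421.7 Hz or 428.3 Hz.
Lower tension means lower frequency; the adjustment lowers the ukulele string's frequency.
The beat rate fell, so the adjustment moved the ukulele string toward 425 Hz — it must have started above the reference.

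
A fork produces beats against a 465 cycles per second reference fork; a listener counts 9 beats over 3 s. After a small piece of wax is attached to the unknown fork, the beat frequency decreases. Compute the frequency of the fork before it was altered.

Beat frequency = 9/3 = 3 Hz.
|f − 465| = 3, so the fork was at either 462 Hz or 468 Hz.
Loading a fork with wax lowers its frequency; the adjustment lowers the fork's frequency.
The beat rate fell, so the adjustment moved the fork toward 465 Hz — it must have started above the reference.

468 Hz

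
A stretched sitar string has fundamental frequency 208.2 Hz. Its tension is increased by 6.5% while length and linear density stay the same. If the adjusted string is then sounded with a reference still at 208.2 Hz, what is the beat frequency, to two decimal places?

6.66 Hz

For a string, f ∝ √T, so the new frequency is 208.2·√1.065 = 214.8600 Hz.
f_beat = |214.8600 − 208.2| = 6.66 Hz.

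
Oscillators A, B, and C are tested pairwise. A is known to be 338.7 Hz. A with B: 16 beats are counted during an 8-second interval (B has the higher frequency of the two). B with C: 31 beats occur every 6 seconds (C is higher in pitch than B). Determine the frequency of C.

345.8667 Hz

A–B: Beat frequency = 16/8 = 2 Hz.
B is above A, so f_B = 338.7 + 2 = 340.7 Hz.
B–C: Beat frequency = 31/6 = 5.1667 Hz.
C is above B, so f_C = 340.7 + 5.1667 = 345.8667 Hz.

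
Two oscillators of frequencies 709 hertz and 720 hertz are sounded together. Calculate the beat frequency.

11 Hz

The beat frequency equals the magnitude of the frequency difference.
|709 − 720| = 11 Hz.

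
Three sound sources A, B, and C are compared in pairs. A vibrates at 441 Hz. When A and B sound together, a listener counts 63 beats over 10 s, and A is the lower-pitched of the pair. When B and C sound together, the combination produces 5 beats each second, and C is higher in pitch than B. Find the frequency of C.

452.3 Hz

A–B: Beat frequency = 63/10 = 6.3 Hz.
B is above A, so f_B = 441 + 6.3 = 447.3 Hz.
C is above B, so f_C = 447.3 + 5 = 452.3 Hz.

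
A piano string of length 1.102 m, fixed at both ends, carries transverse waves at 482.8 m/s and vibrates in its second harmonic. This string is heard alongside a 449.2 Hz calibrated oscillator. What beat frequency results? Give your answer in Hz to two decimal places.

11.09 Hz

For a string fixed at both ends, f_n = n·v/(2L) = 2·482.8/(2·1.102) = 438.1125 Hz.
f_beat = |438.1125 − 449.2| = 11.09 Hz.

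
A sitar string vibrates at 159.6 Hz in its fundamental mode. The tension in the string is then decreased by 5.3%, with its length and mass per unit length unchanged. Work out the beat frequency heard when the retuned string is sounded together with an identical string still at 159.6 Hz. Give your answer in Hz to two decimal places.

For a string, f ∝ √T, so the new frequency is 159.6·√0.947 = 155.3130 Hz.
f_beat = |155.3130 − 159.6| = 4.29 Hz.

4.29 Hz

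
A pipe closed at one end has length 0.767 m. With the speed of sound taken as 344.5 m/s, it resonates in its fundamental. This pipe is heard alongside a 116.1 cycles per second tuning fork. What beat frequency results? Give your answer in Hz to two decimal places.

Closed pipe (odd harmonics): f_n = n·v/(4L) = 1·344.5/(4·0.767) = 112.2881 Hz.
f_beat = |112.2881 − 116.1| = 3.81 Hz.

3.81 Hz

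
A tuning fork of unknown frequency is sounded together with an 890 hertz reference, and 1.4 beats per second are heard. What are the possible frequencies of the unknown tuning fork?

888.6 Hz or 891.4 Hz

|f − 890| = 1.4, so f = 890 ± 1.4.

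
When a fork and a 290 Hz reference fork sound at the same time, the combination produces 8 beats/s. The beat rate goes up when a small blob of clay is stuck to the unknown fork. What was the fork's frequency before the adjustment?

282 Hz

|f − 290| = 8, so the fork was at either 282 Hz or 298 Hz.
Adding mass to a fork lowers its frequency; the adjustment lowers the fork's frequency.
The beat rate rose, so the adjustment moved the fork further from 290 Hz — it was already below the reference.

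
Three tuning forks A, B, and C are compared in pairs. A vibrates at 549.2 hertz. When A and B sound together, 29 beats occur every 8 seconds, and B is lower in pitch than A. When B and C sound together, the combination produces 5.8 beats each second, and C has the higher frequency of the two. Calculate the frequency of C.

A–B: Beat frequency = 29/8 = 3.625 Hz.
B is below A, so f_B = 549.2 − 3.625 = 545.575 Hz.
C is above B, so f_C = 545.575 + 5.8 = 551.375 Hz.

551.375 Hz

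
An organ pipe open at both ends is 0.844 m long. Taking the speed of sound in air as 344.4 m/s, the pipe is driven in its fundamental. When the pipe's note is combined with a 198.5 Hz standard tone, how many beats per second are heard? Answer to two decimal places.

5.53 Hz

Open pipe: f_n = n·v/(2L) = 1·344.4/(2·0.844) = 204.0284 Hz.
f_beat = |204.0284 − 198.5| = 5.53 Hz.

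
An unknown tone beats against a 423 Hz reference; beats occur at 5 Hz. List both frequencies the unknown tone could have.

|f − 423| = 5, so f = 423 ± 5.

418 Hz or 428 Hz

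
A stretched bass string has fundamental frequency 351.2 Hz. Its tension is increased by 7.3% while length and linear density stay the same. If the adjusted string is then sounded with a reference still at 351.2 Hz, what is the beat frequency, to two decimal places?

For a string, f ∝ √T, so the new frequency is 351.2·√1.073 = 363.7930 Hz.
f_beat = |363.7930 − 351.2| = 12.59 Hz.

12.59 Hz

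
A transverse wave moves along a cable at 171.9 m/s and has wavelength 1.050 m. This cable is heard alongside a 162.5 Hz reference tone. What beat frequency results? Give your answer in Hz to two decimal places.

1.21 Hz

Source frequency f = v/λ = 171.9/1.050 = 163.7143 Hz.
f_beat = |163.7143 − 162.5| = 1.21 Hz.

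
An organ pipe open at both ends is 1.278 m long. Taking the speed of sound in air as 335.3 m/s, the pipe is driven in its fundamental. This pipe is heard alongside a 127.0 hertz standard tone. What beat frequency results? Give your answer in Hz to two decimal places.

Open pipe: f_n = n·v/(2L) = 1·335.3/(2·1.278) = 131.1815 Hz.
f_beat = |131.1815 − 127.0| = 4.18 Hz.

4.18 Hz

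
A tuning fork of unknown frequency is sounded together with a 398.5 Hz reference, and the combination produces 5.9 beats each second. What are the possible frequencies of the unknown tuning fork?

392.6 Hz or 404.4 Hz

|f − 398.5| = 5.9, so f = 398.5 ± 5.9.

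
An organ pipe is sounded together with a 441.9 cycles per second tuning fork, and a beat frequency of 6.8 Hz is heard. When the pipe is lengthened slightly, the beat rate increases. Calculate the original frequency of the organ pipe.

435.1 Hz

|f − 441.9| = 6.8, so the organ pipe was at either 435.1 Hz or 448.7 Hz.
A longer pipe has a lower fundamental; the adjustment lowers the organ pipe's frequency.
The beat rate rose, so the adjustment moved the organ pipe further from 441.9 Hz — it was already below the reference.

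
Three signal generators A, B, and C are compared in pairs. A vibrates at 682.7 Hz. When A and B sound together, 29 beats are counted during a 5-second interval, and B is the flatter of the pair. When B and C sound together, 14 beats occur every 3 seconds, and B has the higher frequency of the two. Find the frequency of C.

672.2333 Hz

A–B: Beat frequency = 29/5 = 5.8 Hz.
B is below A, so f_B = 682.7 − 5.8 = 676.9 Hz.
B–C: Beat frequency = 14/3 = 4.6667 Hz.
C is below B, so f_C = 676.9 − 4.6667 = 672.2333 Hz.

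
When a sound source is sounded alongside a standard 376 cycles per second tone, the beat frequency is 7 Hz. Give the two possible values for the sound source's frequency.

369 Hz or 383 Hz

|f − 376| = 7, so f = 376 ± 7.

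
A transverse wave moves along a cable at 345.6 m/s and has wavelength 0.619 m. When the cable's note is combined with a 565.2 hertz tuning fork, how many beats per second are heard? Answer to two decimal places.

6.88 Hz

Source frequency f = v/λ = 345.6/0.619 = 558.3199 Hz.
f_beat = |558.3199 − 565.2| = 6.88 Hz.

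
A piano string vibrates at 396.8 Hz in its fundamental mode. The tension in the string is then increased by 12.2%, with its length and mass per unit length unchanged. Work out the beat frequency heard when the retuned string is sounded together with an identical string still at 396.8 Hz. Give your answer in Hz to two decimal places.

For a string, f ∝ √T, so the new frequency is 396.8·√1.122 = 420.3084 Hz.
f_beat = |420.3084 − 396.8| = 23.51 Hz.

23.51 Hz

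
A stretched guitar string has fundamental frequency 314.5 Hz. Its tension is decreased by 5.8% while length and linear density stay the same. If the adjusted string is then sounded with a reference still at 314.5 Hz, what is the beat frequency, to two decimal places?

For a string, f ∝ √T, so the new frequency is 314.5·√0.942 = 305.2433 Hz.
f_beat = |305.2433 − 314.5| = 9.26 Hz.

9.26 Hz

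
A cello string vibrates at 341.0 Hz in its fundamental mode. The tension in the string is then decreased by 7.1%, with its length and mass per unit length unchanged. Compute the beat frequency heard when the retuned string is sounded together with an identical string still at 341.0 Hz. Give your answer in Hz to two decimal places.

12.33 Hz

For a string, f ∝ √T, so the new frequency is 341.0·√0.929 = 328.6716 Hz.
f_beat = |328.6716 − 341.0| = 12.33 Hz.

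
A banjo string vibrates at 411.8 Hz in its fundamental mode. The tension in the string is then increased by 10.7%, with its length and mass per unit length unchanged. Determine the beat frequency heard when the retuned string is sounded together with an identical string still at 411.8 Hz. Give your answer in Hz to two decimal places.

For a string, f ∝ √T, so the new frequency is 411.8·√1.107 = 433.2715 Hz.
f_beat = |433.2715 − 411.8| = 21.47 Hz.

21.47 Hz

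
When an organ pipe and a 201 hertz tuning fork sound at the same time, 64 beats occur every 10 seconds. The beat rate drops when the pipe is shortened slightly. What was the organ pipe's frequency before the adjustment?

194.6 Hz

Beat frequency = 64/10 = 6.4 Hz.
|f − 201| = 6.4, so the organ pipe was at either 194.6 Hz or 207.4 Hz.
A shorter pipe has a higher fundamental; the adjustment raises the organ pipe's frequency.
The beat rate fell, so the adjustment moved the organ pipe toward 201 Hz — it must have started below the reference.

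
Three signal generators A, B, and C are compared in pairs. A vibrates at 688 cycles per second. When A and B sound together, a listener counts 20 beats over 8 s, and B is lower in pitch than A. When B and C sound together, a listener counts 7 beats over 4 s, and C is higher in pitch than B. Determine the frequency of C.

687.25 Hz

A–B: Beat frequency = 20/8 = 2.5 Hz.
B is below A, so f_B = 688 − 2.5 = 685.5 Hz.
B–C: Beat frequency = 7/4 = 1.75 Hz.
C is above B, so f_C = 685.5 + 1.75 = 687.25 Hz.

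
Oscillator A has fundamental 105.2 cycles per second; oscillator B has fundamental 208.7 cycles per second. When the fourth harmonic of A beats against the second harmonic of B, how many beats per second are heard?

3.4 Hz

Fourth harmonic of the first: 4·105.2 = 420.8 Hz.
Second harmonic of the second: 2·208.7 = 417.4 Hz.
f_beat = |420.8 − 417.4| = 3.4 Hz.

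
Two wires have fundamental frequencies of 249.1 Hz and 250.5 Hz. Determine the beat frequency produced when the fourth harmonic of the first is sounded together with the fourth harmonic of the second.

Fourth harmonic of the first: 4·249.1 = 996.4 Hz.
Fourth harmonic of the second: 4·250.5 = 1002.0 Hz.
f_beat = |996.4 − 1002.0| = 5.6 Hz.

5.6 Hz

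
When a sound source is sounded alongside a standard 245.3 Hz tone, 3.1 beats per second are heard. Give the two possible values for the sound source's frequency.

242.2 Hz or 248.4 Hz

|f − 245.3| = 3.1, so f = 245.3 ± 3.1.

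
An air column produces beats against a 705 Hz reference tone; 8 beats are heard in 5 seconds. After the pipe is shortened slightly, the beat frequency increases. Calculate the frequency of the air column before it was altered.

Beat frequency = 8/5 = 1.6 Hz.
|f − 705| = 1.6, so the air column was at either 703.4 Hz or 706.6 Hz.
A shorter pipe has a higher fundamental; the adjustment raises the air column's frequency.
The beat rate rose, so the adjustment moved the air column further from 705 Hz — it was already above the reference.

706.6 Hz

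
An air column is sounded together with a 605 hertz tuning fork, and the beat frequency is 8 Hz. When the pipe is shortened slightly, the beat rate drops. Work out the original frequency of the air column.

597 Hz

|f − 605| = 8, so the air column was at either 597 Hz or 613 Hz.
A shorter pipe has a higher fundamental; the adjustment raises the air column's frequency.
The beat rate fell, so the adjustment moved the air column toward 605 Hz — it must have started below the reference.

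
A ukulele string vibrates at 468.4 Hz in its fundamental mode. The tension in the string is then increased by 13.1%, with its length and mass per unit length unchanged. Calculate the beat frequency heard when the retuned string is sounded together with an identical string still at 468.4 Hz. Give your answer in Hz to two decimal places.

29.74 Hz

For a string, f ∝ √T, so the new frequency is 468.4·√1.131 = 498.1363 Hz.
f_beat = |498.1363 − 468.4| = 29.74 Hz.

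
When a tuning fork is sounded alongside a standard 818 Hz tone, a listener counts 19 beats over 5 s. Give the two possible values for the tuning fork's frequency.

Beat frequency = 19/5 = 3.8 Hz.
|f − 818| = 3.8, so f = 818 ± 3.8.

814.2 Hz or 821.8 Hz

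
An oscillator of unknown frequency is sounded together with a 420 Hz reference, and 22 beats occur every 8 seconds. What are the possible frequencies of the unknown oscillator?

417.25 Hz or 422.75 Hz

Beat frequency = 22/8 = 2.75 Hz.
|f − 420| = 2.75, so f = 420 ± 2.75.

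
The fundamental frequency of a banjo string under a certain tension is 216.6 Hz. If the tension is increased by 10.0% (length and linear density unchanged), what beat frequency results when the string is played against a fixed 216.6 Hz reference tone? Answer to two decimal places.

10.57 Hz

For a string, f ∝ √T, so the new frequency is 216.6·√1.100 = 227.1720 Hz.
f_beat = |227.1720 − 216.6| = 10.57 Hz.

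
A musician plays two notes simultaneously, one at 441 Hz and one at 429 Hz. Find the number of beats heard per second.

12 Hz

f_beat = |f₁ − f₂|.
|441 − 429| = 12 Hz.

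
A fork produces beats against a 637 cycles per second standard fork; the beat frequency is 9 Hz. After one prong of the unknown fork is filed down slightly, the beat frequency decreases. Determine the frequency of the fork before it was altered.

628 Hz

|f − 637| = 9, so the fork was at either 628 Hz or 646 Hz.
Filing a prong removes mass and raises the fork's frequency; the adjustment raises the fork's frequency.
The beat rate fell, so the adjustment moved the fork toward 637 Hz — it must have started below the reference.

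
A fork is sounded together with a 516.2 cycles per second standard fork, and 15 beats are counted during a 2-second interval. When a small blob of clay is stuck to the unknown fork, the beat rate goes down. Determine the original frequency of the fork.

523.7 Hz

Beat frequency = 15/2 = 7.5 Hz.
|f − 516.2| = 7.5, so the fork was at either 508.7 Hz or 523.7 Hz.
Adding mass to a fork lowers its frequency; the adjustment lowers the fork's frequency.
The beat rate fell, so the adjustment moved the fork toward 516.2 Hz — it must have started above the reference.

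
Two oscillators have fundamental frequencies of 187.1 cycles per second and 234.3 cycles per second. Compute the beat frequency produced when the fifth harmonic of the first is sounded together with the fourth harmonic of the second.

1.7 Hz

Fifth harmonic of the first: 5·187.1 = 935.5 Hz.
Fourth harmonic of the second: 4·234.3 = 937.2 Hz.
f_beat = |935.5 − 937.2| = 1.7 Hz.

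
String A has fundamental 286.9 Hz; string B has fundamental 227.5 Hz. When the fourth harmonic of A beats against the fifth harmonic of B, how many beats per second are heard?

Fourth harmonic of the first: 4·286.9 = 1147.6 Hz.
Fifth harmonic of the second: 5·227.5 = 1137.5 Hz.
f_beat = |1147.6 − 1137.5| = 10.1 Hz.

10.1 Hz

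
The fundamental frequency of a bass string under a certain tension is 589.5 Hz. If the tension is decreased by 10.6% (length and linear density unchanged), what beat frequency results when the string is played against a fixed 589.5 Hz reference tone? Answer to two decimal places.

32.12 Hz

For a string, f ∝ √T, so the new frequency is 589.5·√0.894 = 557.3815 Hz.
f_beat = |557.3815 − 589.5| = 32.12 Hz.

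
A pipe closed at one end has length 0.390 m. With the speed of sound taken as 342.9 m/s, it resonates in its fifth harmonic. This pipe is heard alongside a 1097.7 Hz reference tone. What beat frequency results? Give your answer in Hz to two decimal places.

Closed pipe (odd harmonics): f_n = n·v/(4L) = 5·342.9/(4·0.390) = 1099.0385 Hz.
f_beat = |1099.0385 − 1097.7| = 1.34 Hz.

1.34 Hz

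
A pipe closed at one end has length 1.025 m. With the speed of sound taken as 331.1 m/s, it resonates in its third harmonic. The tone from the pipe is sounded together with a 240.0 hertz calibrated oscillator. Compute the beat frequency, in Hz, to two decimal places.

Closed pipe (odd harmonics): f_n = n·v/(4L) = 3·331.1/(4·1.025) = 242.2683 Hz.
f_beat = |242.2683 − 240.0| = 2.27 Hz.

2.27 Hz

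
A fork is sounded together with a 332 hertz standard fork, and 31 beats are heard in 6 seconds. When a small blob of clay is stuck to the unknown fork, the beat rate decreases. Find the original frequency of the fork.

Beat frequency = 31/6 = 5.1667 Hz.
|f − 332| = 5.1667, so the fork was at either 326.8333 Hz or 337.1667 Hz.
Adding mass to a fork lowers its frequency; the adjustment lowers the fork's frequency.
The beat rate fell, so the adjustment moved the fork toward 332 Hz — it must have started above the reference.

337.1667 Hz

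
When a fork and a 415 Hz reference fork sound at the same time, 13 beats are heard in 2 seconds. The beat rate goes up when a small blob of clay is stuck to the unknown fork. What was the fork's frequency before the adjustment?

408.5 Hz

Beat frequency = 13/2 = 6.5 Hz.
|f − 415| = 6.5, so the fork was at either 408.5 Hz or 421.5 Hz.
Adding mass to a fork lowers its frequency; the adjustment lowers the fork's frequency.
The beat rate rose, so the adjustment moved the fork further from 415 Hz — it was already below the reference.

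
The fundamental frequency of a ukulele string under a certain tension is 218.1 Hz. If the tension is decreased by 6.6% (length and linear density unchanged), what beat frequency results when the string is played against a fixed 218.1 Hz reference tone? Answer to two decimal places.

For a string, f ∝ √T, so the new frequency is 218.1·√0.934 = 210.7799 Hz.
f_beat = |210.7799 − 218.1| = 7.32 Hz.

7.32 Hz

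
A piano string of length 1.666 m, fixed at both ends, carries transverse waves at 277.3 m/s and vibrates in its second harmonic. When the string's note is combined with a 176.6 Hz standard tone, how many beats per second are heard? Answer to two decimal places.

For a string fixed at both ends, f_n = n·v/(2L) = 2·277.3/(2·1.666) = 166.4466 Hz.
f_beat = |166.4466 − 176.6| = 10.15 Hz.

10.15 Hz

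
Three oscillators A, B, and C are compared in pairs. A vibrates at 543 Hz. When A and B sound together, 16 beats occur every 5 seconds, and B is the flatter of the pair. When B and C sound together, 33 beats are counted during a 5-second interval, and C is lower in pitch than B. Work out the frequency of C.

A–B: Beat frequency = 16/5 = 3.2 Hz.
B is below A, so f_B = 543 − 3.2 = 539.8 Hz.
B–C: Beat frequency = 33/5 = 6.6 Hz.
C is below B, so f_C = 539.8 − 6.6 = 533.2 Hz.

533.2 Hz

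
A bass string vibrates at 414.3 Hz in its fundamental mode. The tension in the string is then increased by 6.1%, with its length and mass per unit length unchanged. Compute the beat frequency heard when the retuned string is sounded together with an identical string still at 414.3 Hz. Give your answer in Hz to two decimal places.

12.45 Hz

For a string, f ∝ √T, so the new frequency is 414.3·√1.061 = 426.7491 Hz.
f_beat = |426.7491 − 414.3| = 12.45 Hz.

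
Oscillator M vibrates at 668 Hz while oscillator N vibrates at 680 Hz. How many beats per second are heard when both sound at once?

12 Hz

f_beat = |f₁ − f₂|.
|668 − 680| = 12 Hz.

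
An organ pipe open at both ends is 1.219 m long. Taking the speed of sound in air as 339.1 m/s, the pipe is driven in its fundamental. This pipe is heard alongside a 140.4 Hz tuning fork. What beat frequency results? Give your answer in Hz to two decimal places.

Open pipe: f_n = n·v/(2L) = 1·339.1/(2·1.219) = 139.0894 Hz.
f_beat = |139.0894 − 140.4| = 1.31 Hz.

1.31 Hz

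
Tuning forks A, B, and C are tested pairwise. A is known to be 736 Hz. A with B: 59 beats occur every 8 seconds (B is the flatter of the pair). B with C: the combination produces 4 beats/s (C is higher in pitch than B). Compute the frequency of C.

732.625 Hz

A–B: Beat frequency = 59/8 = 7.375 Hz.
B is below A, so f_B = 736 − 7.375 = 728.625 Hz.
C is above B, so f_C = 728.625 + 4 = 732.625 Hz.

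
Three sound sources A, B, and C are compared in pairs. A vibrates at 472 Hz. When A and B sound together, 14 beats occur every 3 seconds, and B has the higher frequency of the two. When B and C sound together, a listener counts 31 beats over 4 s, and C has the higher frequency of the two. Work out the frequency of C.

484.4167 Hz

A–B: Beat frequency = 14/3 = 4.6667 Hz.
B is above A, so f_B = 472 + 4.6667 = 476.6667 Hz.
B–C: Beat frequency = 31/4 = 7.75 Hz.
C is above B, so f_C = 476.6667 + 7.75 = 484.4167 Hz.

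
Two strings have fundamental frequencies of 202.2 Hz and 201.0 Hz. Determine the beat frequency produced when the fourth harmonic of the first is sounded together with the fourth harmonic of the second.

Fourth harmonic of the first: 4·202.2 = 808.8 Hz.
Fourth harmonic of the second: 4·201.0 = 804.0 Hz.
f_beat = |808.8 − 804.0| = 4.8 Hz.

4.8 Hz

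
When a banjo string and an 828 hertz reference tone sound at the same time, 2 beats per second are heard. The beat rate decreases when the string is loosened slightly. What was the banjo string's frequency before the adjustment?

|f − 828| = 2, so the banjo string was at either 826 Hz or 830 Hz.
Reducing tension lowers a string's frequency; the adjustment lowers the banjo string's frequency.
The beat rate fell, so the adjustment moved the banjo string toward 828 Hz — it must have started above the reference.

830 Hz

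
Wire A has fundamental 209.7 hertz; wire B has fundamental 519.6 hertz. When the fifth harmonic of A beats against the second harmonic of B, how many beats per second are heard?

9.3 Hz

Fifth harmonic of the first: 5·209.7 = 1048.5 Hz.
Second harmonic of the second: 2·519.6 = 1039.2 Hz.
f_beat = |1048.5 − 1039.2| = 9.3 Hz.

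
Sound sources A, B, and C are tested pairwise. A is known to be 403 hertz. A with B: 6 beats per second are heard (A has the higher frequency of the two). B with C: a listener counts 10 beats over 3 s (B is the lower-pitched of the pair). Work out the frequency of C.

400.3333 Hz

B is below A, so f_B = 403 − 6 = 397 Hz.
B–C: Beat frequency = 10/3 = 3.3333 Hz.
C is above B, so f_C = 397 + 3.3333 = 400.3333 Hz.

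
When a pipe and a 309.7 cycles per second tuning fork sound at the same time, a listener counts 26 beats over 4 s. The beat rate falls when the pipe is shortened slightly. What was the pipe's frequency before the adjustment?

Beat frequency = 26/4 = 6.5 Hz.
|f − 309.7| = 6.5, so the pipe was at either 303.2 Hz or 316.2 Hz.
A shorter pipe has a higher fundamental; the adjustment raises the pipe's frequency.
The beat rate fell, so the adjustment moved the pipe toward 309.7 Hz — it must have started below the reference.

303.2 Hz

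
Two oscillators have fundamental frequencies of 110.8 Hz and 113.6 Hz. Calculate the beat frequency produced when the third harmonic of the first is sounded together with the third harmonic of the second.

Third harmonic of the first: 3·110.8 = 332.4 Hz.
Third harmonic of the second: 3·113.6 = 340.8 Hz.
f_beat = |332.4 − 340.8| = 8.4 Hz.

8.4 Hz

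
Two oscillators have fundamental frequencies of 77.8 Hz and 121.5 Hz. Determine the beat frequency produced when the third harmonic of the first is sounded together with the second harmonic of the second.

9.6 Hz

Third harmonic of the first: 3·77.8 = 233.4 Hz.
Second harmonic of the second: 2·121.5 = 243.0 Hz.
f_beat = |233.4 − 243.0| = 9.6 Hz.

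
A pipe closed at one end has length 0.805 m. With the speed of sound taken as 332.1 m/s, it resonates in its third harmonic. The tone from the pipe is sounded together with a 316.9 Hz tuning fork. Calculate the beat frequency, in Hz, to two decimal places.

Closed pipe (odd harmonics): f_n = n·v/(4L) = 3·332.1/(4·0.805) = 309.4099 Hz.
f_beat = |309.4099 − 316.9| = 7.49 Hz.

7.49 Hz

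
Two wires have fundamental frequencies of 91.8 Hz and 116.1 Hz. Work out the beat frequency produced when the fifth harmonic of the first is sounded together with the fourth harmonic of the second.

Fifth harmonic of the first: 5·91.8 = 459.0 Hz.
Fourth harmonic of the second: 4·116.1 = 464.4 Hz.
f_beat = |459.0 − 464.4| = 5.4 Hz.

5.4 Hz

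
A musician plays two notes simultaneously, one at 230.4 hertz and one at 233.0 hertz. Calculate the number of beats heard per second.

f_beat = |f₁ − f₂|.
|230.4 − 233.0| = 2.6 Hz.

2.6 Hz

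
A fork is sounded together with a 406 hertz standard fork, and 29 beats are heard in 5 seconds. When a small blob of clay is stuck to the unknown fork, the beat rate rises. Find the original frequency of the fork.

400.2 Hz

Beat frequency = 29/5 = 5.8 Hz.
|f − 406| = 5.8, so the fork was at either 400.2 Hz or 411.8 Hz.
Adding mass to a fork lowers its frequency; the adjustment lowers the fork's frequency.
The beat rate rose, so the adjustment moved the fork further from 406 Hz — it was already below the reference.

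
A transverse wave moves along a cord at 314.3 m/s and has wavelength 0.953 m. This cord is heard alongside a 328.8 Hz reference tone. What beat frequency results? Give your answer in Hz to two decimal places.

1.00 Hz

Source frequency f = v/λ = 314.3/0.953 = 329.8006 Hz.
f_beat = |329.8006 − 328.8| = 1.00 Hz.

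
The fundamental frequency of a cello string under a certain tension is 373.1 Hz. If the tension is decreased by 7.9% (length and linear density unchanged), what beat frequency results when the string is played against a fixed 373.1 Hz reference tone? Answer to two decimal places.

15.04 Hz

For a string, f ∝ √T, so the new frequency is 373.1·√0.921 = 358.0594 Hz.
f_beat = |358.0594 − 373.1| = 15.04 Hz.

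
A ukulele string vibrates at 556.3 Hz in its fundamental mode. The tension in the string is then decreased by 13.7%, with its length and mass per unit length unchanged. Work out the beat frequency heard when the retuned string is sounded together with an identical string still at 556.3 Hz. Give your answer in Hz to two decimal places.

39.51 Hz

For a string, f ∝ √T, so the new frequency is 556.3·√0.863 = 516.7904 Hz.
f_beat = |516.7904 − 556.3| = 39.51 Hz.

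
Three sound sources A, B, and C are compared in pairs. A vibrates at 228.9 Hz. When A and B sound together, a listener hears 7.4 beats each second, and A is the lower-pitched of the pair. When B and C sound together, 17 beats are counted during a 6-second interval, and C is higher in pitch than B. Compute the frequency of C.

239.1333 Hz

B is above A, so f_B = 228.9 + 7.4 = 236.3 Hz.
B–C: Beat frequency = 17/6 = 2.8333 Hz.
C is above B, so f_C = 236.3 + 2.8333 = 239.1333 Hz.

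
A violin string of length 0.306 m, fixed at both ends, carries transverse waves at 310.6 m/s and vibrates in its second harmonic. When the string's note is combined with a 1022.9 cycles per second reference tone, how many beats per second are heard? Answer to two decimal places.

7.87 Hz

For a string fixed at both ends, f_n = n·v/(2L) = 2·310.6/(2·0.306) = 1015.0327 Hz.
f_beat = |1015.0327 − 1022.9| = 7.87 Hz.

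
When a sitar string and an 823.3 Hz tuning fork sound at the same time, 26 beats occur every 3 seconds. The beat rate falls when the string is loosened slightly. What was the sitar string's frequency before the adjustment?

831.9667 Hz

Beat frequency = 26/3 = 8.6667 Hz.
|f − 823.3| = 8.6667, so the sitar string was at either 814.6333 Hz or 831.9667 Hz.
Reducing tension lowers a string's frequency; the adjustment lowers the sitar string's frequency.
The beat rate fell, so the adjustment moved the sitar string toward 823.3 Hz — it must have started above the reference.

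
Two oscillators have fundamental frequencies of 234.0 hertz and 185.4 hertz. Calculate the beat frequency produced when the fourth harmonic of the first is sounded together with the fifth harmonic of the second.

Fourth harmonic of the first: 4·234.0 = 936.0 Hz.
Fifth harmonic of the second: 5·185.4 = 927.0 Hz.
f_beat = |936.0 − 927.0| = 9.0 Hz.

9.0 Hz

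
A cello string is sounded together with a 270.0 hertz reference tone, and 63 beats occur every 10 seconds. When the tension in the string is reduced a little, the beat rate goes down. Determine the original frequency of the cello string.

Beat frequency = 63/10 = 6.3 Hz.
|f − 270.0| = 6.3, so the cello string was at either 263.7 Hz or 276.3 Hz.
Lower tension means lower frequency; the adjustment lowers the cello string's frequency.
The beat rate fell, so the adjustment moved the cello string toward 270.0 Hz — it must have started above the reference.

276.3 Hz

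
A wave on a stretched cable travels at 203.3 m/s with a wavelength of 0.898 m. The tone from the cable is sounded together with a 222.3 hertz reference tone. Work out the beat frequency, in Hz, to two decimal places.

4.09 Hz

Source frequency f = v/λ = 203.3/0.898 = 226.3920 Hz.
f_beat = |226.3920 − 222.3| = 4.09 Hz.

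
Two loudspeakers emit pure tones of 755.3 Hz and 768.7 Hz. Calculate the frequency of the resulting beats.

13.4 Hz

The beat frequency equals the magnitude of the frequency difference.
|755.3 − 768.7| = 13.4 Hz.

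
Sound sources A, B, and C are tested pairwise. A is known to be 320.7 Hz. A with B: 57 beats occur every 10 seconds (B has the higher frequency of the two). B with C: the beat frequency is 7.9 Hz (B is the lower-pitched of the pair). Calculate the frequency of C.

334.3 Hz

A–B: Beat frequency = 57/10 = 5.7 Hz.
B is above A, so f_B = 320.7 + 5.7 = 326.4 Hz.
C is above B, so f_C = 326.4 + 7.9 = 334.3 Hz.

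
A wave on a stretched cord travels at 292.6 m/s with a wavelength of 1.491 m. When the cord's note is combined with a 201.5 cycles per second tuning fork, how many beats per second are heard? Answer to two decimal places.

5.26 Hz

Source frequency f = v/λ = 292.6/1.491 = 196.2441 Hz.
f_beat = |196.2441 − 201.5| = 5.26 Hz.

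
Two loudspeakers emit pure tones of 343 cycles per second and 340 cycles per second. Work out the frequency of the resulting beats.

3 Hz

f_beat = |f₁ − f₂|.
|343 − 340| = 3 Hz.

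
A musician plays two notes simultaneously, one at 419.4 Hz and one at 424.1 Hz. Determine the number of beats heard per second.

4.7 Hz

The beat frequency equals the magnitude of the frequency difference.
|419.4 − 424.1| = 4.7 Hz.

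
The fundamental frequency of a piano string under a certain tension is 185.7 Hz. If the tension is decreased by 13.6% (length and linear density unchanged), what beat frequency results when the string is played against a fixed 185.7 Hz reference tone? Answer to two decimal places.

For a string, f ∝ √T, so the new frequency is 185.7·√0.864 = 172.6111 Hz.
f_beat = |172.6111 − 185.7| = 13.09 Hz.

13.09 Hz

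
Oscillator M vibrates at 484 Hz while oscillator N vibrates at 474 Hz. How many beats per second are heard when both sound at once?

f_beat = |f₁ − f₂|.
|484 − 474| = 10 Hz.

10 Hz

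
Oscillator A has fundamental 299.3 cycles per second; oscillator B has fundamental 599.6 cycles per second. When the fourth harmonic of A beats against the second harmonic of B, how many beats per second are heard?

Fourth harmonic of the first: 4·299.3 = 1197.2 Hz.
Second harmonic of the second: 2·599.6 = 1199.2 Hz.
f_beat = |1197.2 − 1199.2| = 2.0 Hz.

2.0 Hz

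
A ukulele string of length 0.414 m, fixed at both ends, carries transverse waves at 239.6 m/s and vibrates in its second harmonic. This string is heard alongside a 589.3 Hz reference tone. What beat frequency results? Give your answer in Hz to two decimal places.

10.56 Hz

For a string fixed at both ends, f_n = n·v/(2L) = 2·239.6/(2·0.414) = 578.7440 Hz.
f_beat = |578.7440 − 589.3| = 10.56 Hz.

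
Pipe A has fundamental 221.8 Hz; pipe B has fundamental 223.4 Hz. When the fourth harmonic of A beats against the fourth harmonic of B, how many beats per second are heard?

6.4 Hz

Fourth harmonic of the first: 4·221.8 = 887.2 Hz.
Fourth harmonic of the second: 4·223.4 = 893.6 Hz.
f_beat = |887.2 − 893.6| = 6.4 Hz.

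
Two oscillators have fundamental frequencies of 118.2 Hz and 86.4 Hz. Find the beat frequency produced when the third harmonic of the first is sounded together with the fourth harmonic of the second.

9.0 Hz

Third harmonic of the first: 3·118.2 = 354.6 Hz.
Fourth harmonic of the second: 4·86.4 = 345.6 Hz.
f_beat = |354.6 − 345.6| = 9.0 Hz.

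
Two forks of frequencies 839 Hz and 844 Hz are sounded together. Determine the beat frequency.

5 Hz

The beat frequency equals the magnitude of the frequency difference.
|839 − 844| = 5 Hz.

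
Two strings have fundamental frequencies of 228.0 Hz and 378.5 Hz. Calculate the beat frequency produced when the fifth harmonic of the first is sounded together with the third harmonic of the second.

4.5 Hz

Fifth harmonic of the first: 5·228.0 = 1140.0 Hz.
Third harmonic of the second: 3·378.5 = 1135.5 Hz.
f_beat = |1140.0 − 1135.5| = 4.5 Hz.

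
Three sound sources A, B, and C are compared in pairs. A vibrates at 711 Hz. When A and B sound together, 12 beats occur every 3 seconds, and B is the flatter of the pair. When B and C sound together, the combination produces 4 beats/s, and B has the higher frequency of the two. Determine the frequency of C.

A–B: Beat frequency = 12/3 = 4 Hz.
B is below A, so f_B = 711 − 4 = 707 Hz.
C is below B, so f_C = 707 − 4 = 703 Hz.

703 Hz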